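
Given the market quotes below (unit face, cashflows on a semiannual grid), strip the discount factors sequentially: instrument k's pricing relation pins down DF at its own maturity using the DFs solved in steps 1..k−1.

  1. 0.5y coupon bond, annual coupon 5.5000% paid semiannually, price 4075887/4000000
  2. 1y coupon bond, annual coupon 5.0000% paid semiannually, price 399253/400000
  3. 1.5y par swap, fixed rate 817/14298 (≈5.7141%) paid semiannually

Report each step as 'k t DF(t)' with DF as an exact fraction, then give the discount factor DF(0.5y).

1 1/2 9917/10000
2 1 1187/1250
3 3/2 9183/10000
DF(0.5y) = 9917/10000 ≈ 0.991700

step 1 [0.5y] bond c/2=11/400: DF=(4075887/4000000 − 11/400·(0))/(1+11/400) = 9917/10000 ≈ 0.991700
step 2 [1y] bond c/2=1/40: DF=(399253/400000 − 1/40·(0.991700))/(1+1/40) = 1187/1250 ≈ 0.949600
step 3 [1.5y] swap r/2=817/28596: DF=(1 − 817/28596·(0.991700+0.949600))/(1+817/28596) = 9183/10000 ≈ 0.918300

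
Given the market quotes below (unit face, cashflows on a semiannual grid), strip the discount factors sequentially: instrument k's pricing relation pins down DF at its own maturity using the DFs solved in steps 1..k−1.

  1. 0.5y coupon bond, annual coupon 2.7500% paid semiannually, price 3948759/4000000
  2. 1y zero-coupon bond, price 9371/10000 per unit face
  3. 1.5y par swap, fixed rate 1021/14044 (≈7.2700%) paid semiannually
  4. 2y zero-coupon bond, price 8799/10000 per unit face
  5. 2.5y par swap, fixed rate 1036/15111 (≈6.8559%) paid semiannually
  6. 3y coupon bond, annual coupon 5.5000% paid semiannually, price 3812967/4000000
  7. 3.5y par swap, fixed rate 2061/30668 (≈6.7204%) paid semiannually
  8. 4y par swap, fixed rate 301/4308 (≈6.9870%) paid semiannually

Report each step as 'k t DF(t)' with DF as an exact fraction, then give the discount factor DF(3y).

step 1 [0.5y] bond c/2=11/800: DF=(3948759/4000000 − 11/800·(0))/(1+11/800) = 4869/5000 ≈ 0.973800
step 2 [1y] zero: DF = P = 9371/10000 ≈ 0.937100
step 3 [1.5y] swap r/2=1021/28088: DF=(1 − 1021/28088·(0.973800+0.937100))/(1+1021/28088) = 8979/10000 ≈ 0.897900
step 4 [2y] zero: DF = P = 8799/10000 ≈ 0.879900
step 5 [2.5y] swap r/2=518/15111: DF=(1 − 518/15111·(0.973800+0.937100+0.897900+0.879900))/(1+518/15111) = 4223/5000 ≈ 0.844600
step 6 [3y] bond c/2=11/400: DF=(3812967/4000000 − 11/400·(0.973800+0.937100+0.897900+0.879900+0.844600))/(1+11/400) = 504/625 ≈ 0.806400
step 7 [3.5y] swap r/2=2061/61336: DF=(1 − 2061/61336·(0.973800+0.937100+0.897900+0.879900+0.844600+0.806400))/(1+2061/61336) = 7939/10000 ≈ 0.793900
step 8 [4y] swap r/2=301/8616: DF=(1 − 301/8616·(0.973800+0.937100+0.897900+0.879900+0.844600+0.806400+0.793900))/(1+301/8616) = 949/1250 ≈ 0.759200

1 1/2 4869/5000
2 1 9371/10000
3 3/2 8979/10000
4 2 8799/10000
5 5/2 4223/5000
6 3 504/625
7 7/2 7939/10000
8 4 949/1250
DF(3y) = 504/625 ≈ 0.806400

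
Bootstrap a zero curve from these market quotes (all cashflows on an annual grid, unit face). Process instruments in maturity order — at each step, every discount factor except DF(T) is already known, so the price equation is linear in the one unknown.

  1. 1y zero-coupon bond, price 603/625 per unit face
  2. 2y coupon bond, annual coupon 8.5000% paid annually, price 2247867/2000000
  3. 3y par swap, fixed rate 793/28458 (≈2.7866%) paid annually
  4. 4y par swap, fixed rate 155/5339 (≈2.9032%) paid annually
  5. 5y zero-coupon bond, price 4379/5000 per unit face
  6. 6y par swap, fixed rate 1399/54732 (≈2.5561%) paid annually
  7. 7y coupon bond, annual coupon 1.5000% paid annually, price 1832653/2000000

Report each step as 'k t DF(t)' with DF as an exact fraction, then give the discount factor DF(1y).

1 1 603/625
2 2 9603/10000
3 3 9207/10000
4 4 1783/2000
5 5 4379/5000
6 6 8601/10000
7 7 8219/10000
DF(1y) = 603/625 ≈ 0.964800

step 1 [1y] zero: DF = P = 603/625 ≈ 0.964800
step 2 [2y] bond c/1=17/200: DF=(2247867/2000000 − 17/200·(0.964800))/(1+17/200) = 9603/10000 ≈ 0.960300
step 3 [3y] swap r/1=793/28458: DF=(1 − 793/28458·(0.964800+0.960300))/(1+793/28458) = 9207/10000 ≈ 0.920700
step 4 [4y] swap r/1=155/5339: DF=(1 − 155/5339·(0.964800+0.960300+0.920700))/(1+155/5339) = 1783/2000 ≈ 0.891500
step 5 [5y] zero: DF = P = 4379/5000 ≈ 0.875800
step 6 [6y] swap r/1=1399/54732: DF=(1 − 1399/54732·(0.964800+0.960300+0.920700+0.891500+0.875800))/(1+1399/54732) = 8601/10000 ≈ 0.860100
step 7 [7y] bond c/1=3/200: DF=(1832653/2000000 − 3/200·(0.964800+0.960300+0.920700+0.891500+0.875800+0.860100))/(1+3/200) = 8219/10000 ≈ 0.821900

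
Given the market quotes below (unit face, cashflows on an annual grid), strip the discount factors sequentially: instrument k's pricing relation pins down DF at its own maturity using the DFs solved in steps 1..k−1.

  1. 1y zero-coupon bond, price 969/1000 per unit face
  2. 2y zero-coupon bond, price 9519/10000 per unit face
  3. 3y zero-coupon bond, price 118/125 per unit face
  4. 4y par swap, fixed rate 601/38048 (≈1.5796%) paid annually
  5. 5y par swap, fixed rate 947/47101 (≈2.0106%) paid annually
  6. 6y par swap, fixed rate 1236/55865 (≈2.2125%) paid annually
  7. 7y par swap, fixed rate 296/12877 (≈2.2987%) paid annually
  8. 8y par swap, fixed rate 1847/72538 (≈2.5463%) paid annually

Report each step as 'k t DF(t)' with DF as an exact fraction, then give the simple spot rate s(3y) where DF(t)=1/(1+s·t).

step 1 [1y] zero: DF = P = 969/1000 ≈ 0.969000
step 2 [2y] zero: DF = P = 9519/10000 ≈ 0.951900
step 3 [3y] zero: DF = P = 118/125 ≈ 0.944000
step 4 [4y] swap r/1=601/38048: DF=(1 − 601/38048·(0.969000+0.951900+0.944000))/(1+601/38048) = 9399/10000 ≈ 0.939900
step 5 [5y] swap r/1=947/47101: DF=(1 − 947/47101·(0.969000+0.951900+0.944000+0.939900))/(1+947/47101) = 9053/10000 ≈ 0.905300
step 6 [6y] swap r/1=1236/55865: DF=(1 − 1236/55865·(0.969000+0.951900+0.944000+0.939900+0.905300))/(1+1236/55865) = 2191/2500 ≈ 0.876400
step 7 [7y] swap r/1=296/12877: DF=(1 − 296/12877·(0.969000+0.951900+0.944000+0.939900+0.905300+0.876400))/(1+296/12877) = 213/250 ≈ 0.852000
step 8 [8y] swap r/1=1847/72538: DF=(1 − 1847/72538·(0.969000+0.951900+0.944000+0.939900+0.905300+0.876400+0.852000))/(1+1847/72538) = 8153/10000 ≈ 0.815300

1 1 969/1000
2 2 9519/10000
3 3 118/125
4 4 9399/10000
5 5 9053/10000
6 6 2191/2500
7 7 213/250
8 8 8153/10000
s(3y) = (1/(118/125) − 1)/(3) = 7/354 ≈ 1.9774%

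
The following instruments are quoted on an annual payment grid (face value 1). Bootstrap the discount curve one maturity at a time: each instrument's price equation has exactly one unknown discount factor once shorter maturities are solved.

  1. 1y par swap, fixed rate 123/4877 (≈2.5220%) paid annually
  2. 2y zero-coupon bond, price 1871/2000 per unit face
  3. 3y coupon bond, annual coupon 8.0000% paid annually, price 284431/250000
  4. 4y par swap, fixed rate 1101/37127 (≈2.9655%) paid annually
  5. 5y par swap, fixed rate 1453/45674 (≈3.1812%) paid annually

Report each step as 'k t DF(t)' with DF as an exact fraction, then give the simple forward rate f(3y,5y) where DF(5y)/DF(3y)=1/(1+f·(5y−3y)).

1 1 4877/5000
2 2 1871/2000
3 3 9119/10000
4 4 8899/10000
5 5 8547/10000
f(3y,5y) = ((9119/10000)/(8547/10000) − 1)/(2) = 26/777 ≈ 3.3462%

step 1 [1y] swap r/1=123/4877: DF=(1 − 123/4877·(0))/(1+123/4877) = 4877/5000 ≈ 0.975400
step 2 [2y] zero: DF = P = 1871/2000 ≈ 0.935500
step 3 [3y] bond c/1=2/25: DF=(284431/250000 − 2/25·(0.975400+0.935500))/(1+2/25) = 9119/10000 ≈ 0.911900
step 4 [4y] swap r/1=1101/37127: DF=(1 − 1101/37127·(0.975400+0.935500+0.911900))/(1+1101/37127) = 8899/10000 ≈ 0.889900
step 5 [5y] swap r/1=1453/45674: DF=(1 − 1453/45674·(0.975400+0.935500+0.911900+0.889900))/(1+1453/45674) = 8547/10000 ≈ 0.854700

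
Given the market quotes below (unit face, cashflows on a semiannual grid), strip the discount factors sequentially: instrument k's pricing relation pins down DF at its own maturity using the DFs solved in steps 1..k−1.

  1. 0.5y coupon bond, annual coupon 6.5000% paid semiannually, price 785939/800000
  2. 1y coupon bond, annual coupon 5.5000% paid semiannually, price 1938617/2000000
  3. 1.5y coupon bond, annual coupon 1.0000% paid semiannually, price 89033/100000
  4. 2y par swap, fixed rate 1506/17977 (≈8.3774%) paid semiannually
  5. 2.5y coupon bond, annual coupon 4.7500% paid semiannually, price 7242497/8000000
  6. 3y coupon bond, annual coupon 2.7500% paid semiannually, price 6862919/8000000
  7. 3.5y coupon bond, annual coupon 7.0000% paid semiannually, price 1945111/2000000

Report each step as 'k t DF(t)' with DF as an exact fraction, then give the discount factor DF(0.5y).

step 1 [0.5y] bond c/2=13/400: DF=(785939/800000 − 13/400·(0))/(1+13/400) = 1903/2000 ≈ 0.951500
step 2 [1y] bond c/2=11/400: DF=(1938617/2000000 − 11/400·(0.951500))/(1+11/400) = 9179/10000 ≈ 0.917900
step 3 [1.5y] bond c/2=1/200: DF=(89033/100000 − 1/200·(0.951500+0.917900))/(1+1/200) = 4383/5000 ≈ 0.876600
step 4 [2y] swap r/2=753/17977: DF=(1 − 753/17977·(0.951500+0.917900+0.876600))/(1+753/17977) = 4247/5000 ≈ 0.849400
step 5 [2.5y] bond c/2=19/800: DF=(7242497/8000000 − 19/800·(0.951500+0.917900+0.876600+0.849400))/(1+19/800) = 8009/10000 ≈ 0.800900
step 6 [3y] bond c/2=11/800: DF=(6862919/8000000 − 11/800·(0.951500+0.917900+0.876600+0.849400+0.800900))/(1+11/800) = 3933/5000 ≈ 0.786600
step 7 [3.5y] bond c/2=7/200: DF=(1945111/2000000 − 7/200·(0.951500+0.917900+0.876600+0.849400+0.800900+0.786600))/(1+7/200) = 1911/2500 ≈ 0.764400

1 1/2 1903/2000
2 1 9179/10000
3 3/2 4383/5000
4 2 4247/5000
5 5/2 8009/10000
6 3 3933/5000
7 7/2 1911/2500
DF(0.5y) = 1903/2000 ≈ 0.951500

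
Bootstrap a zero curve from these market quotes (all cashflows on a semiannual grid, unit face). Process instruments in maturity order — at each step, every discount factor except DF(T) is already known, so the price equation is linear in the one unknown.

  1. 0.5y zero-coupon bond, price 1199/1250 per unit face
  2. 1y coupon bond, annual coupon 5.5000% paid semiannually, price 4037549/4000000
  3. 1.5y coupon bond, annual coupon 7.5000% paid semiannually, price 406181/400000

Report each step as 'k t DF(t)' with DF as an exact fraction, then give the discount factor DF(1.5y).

1 1/2 1199/1250
2 1 9567/10000
3 3/2 1819/2000
DF(1.5y) = 1819/2000 ≈ 0.909500

step 1 [0.5y] zero: DF = P = 1199/1250 ≈ 0.959200
step 2 [1y] bond c/2=11/400: DF=(4037549/4000000 − 11/400·(0.959200))/(1+11/400) = 9567/10000 ≈ 0.956700
step 3 [1.5y] bond c/2=3/80: DF=(406181/400000 − 3/80·(0.959200+0.956700))/(1+3/80) = 1819/2000 ≈ 0.909500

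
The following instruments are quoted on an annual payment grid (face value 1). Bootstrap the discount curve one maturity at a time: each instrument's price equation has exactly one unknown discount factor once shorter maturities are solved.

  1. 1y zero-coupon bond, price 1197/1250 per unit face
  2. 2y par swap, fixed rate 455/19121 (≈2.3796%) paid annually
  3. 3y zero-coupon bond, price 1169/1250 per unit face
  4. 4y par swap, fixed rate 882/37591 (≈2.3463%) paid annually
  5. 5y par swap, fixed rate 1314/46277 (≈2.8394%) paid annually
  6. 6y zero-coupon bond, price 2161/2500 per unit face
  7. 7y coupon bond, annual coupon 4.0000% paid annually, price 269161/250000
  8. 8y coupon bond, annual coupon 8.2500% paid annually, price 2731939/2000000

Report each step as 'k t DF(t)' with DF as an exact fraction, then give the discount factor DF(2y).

1 1 1197/1250
2 2 1909/2000
3 3 1169/1250
4 4 4559/5000
5 5 4343/5000
6 6 2161/2500
7 7 103/125
8 8 1561/2000
DF(2y) = 1909/2000 ≈ 0.954500

step 1 [1y] zero: DF = P = 1197/1250 ≈ 0.957600
step 2 [2y] swap r/1=455/19121: DF=(1 − 455/19121·(0.957600))/(1+455/19121) = 1909/2000 ≈ 0.954500
step 3 [3y] zero: DF = P = 1169/1250 ≈ 0.935200
step 4 [4y] swap r/1=882/37591: DF=(1 − 882/37591·(0.957600+0.954500+0.935200))/(1+882/37591) = 4559/5000 ≈ 0.911800
step 5 [5y] swap r/1=1314/46277: DF=(1 − 1314/46277·(0.957600+0.954500+0.935200+0.911800))/(1+1314/46277) = 4343/5000 ≈ 0.868600
step 6 [6y] zero: DF = P = 2161/2500 ≈ 0.864400
step 7 [7y] bond c/1=1/25: DF=(269161/250000 − 1/25·(0.957600+0.954500+0.935200+0.911800+0.868600+0.864400))/(1+1/25) = 103/125 ≈ 0.824000
step 8 [8y] bond c/1=33/400: DF=(2731939/2000000 − 33/400·(0.957600+0.954500+0.935200+0.911800+0.868600+0.864400+0.824000))/(1+33/400) = 1561/2000 ≈ 0.780500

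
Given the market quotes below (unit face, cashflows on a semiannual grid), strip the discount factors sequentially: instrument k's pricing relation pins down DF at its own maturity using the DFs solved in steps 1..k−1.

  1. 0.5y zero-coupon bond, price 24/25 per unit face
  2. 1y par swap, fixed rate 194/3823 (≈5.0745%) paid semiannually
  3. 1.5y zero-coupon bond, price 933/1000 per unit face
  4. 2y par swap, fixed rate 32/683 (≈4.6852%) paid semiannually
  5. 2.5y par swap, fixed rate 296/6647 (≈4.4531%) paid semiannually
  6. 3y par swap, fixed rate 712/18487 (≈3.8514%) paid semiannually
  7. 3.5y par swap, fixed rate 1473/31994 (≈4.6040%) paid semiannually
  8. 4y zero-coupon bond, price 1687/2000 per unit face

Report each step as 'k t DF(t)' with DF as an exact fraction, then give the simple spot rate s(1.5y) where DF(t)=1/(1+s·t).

step 1 [0.5y] zero: DF = P = 24/25 ≈ 0.960000
step 2 [1y] swap r/2=97/3823: DF=(1 − 97/3823·(0.960000))/(1+97/3823) = 1903/2000 ≈ 0.951500
step 3 [1.5y] zero: DF = P = 933/1000 ≈ 0.933000
step 4 [2y] swap r/2=16/683: DF=(1 − 16/683·(0.960000+0.951500+0.933000))/(1+16/683) = 114/125 ≈ 0.912000
step 5 [2.5y] swap r/2=148/6647: DF=(1 − 148/6647·(0.960000+0.951500+0.933000+0.912000))/(1+148/6647) = 2241/2500 ≈ 0.896400
step 6 [3y] swap r/2=356/18487: DF=(1 − 356/18487·(0.960000+0.951500+0.933000+0.912000+0.896400))/(1+356/18487) = 2233/2500 ≈ 0.893200
step 7 [3.5y] swap r/2=1473/63988: DF=(1 − 1473/63988·(0.960000+0.951500+0.933000+0.912000+0.896400+0.893200))/(1+1473/63988) = 8527/10000 ≈ 0.852700
step 8 [4y] zero: DF = P = 1687/2000 ≈ 0.843500

1 1/2 24/25
2 1 1903/2000
3 3/2 933/1000
4 2 114/125
5 5/2 2241/2500
6 3 2233/2500
7 7/2 8527/10000
8 4 1687/2000
s(1.5y) = (1/(933/1000) − 1)/(3/2) = 134/2799 ≈ 4.7874%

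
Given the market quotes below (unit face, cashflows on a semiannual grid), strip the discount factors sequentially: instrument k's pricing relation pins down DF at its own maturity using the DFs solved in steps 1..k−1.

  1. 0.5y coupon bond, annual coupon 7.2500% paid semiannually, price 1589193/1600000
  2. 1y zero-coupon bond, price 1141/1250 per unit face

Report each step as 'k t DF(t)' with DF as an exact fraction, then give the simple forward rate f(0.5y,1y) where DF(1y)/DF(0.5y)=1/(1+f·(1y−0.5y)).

step 1 [0.5y] bond c/2=29/800: DF=(1589193/1600000 − 29/800·(0))/(1+29/800) = 1917/2000 ≈ 0.958500
step 2 [1y] zero: DF = P = 1141/1250 ≈ 0.912800

1 1/2 1917/2000
2 1 1141/1250
f(0.5y,1y) = ((1917/2000)/(1141/1250) − 1)/(1/2) = 457/4564 ≈ 10.0131%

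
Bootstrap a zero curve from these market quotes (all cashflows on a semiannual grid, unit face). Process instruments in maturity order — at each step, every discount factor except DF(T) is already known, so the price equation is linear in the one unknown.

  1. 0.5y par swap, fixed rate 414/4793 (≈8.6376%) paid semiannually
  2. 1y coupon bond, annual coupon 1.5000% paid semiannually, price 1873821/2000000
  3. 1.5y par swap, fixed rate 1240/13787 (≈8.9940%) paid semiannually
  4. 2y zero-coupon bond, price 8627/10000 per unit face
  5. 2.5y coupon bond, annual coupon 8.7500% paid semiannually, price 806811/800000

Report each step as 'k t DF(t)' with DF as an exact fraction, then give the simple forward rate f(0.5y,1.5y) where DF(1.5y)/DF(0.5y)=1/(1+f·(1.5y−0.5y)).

1 1/2 4793/5000
2 1 2307/2500
3 3/2 219/250
4 2 8627/10000
5 5/2 1629/2000
f(0.5y,1.5y) = ((4793/5000)/(219/250) − 1)/(1) = 413/4380 ≈ 9.4292%

step 1 [0.5y] swap r/2=207/4793: DF=(1 − 207/4793·(0))/(1+207/4793) = 4793/5000 ≈ 0.958600
step 2 [1y] bond c/2=3/400: DF=(1873821/2000000 − 3/400·(0.958600))/(1+3/400) = 2307/2500 ≈ 0.922800
step 3 [1.5y] swap r/2=620/13787: DF=(1 − 620/13787·(0.958600+0.922800))/(1+620/13787) = 219/250 ≈ 0.876000
step 4 [2y] zero: DF = P = 8627/10000 ≈ 0.862700
step 5 [2.5y] bond c/2=7/160: DF=(806811/800000 − 7/160·(0.958600+0.922800+0.876000+0.862700))/(1+7/160) = 1629/2000 ≈ 0.814500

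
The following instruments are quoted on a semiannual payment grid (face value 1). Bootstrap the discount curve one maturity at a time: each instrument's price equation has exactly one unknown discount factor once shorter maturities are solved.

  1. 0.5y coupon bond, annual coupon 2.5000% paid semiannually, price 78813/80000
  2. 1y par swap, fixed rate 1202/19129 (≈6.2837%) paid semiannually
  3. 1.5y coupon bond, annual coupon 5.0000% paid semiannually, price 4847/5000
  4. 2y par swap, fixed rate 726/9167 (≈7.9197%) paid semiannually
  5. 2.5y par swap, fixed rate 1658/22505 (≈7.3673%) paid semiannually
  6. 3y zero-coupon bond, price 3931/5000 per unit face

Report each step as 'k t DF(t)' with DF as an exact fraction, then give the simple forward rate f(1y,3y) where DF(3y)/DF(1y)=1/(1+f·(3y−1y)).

step 1 [0.5y] bond c/2=1/80: DF=(78813/80000 − 1/80·(0))/(1+1/80) = 973/1000 ≈ 0.973000
step 2 [1y] swap r/2=601/19129: DF=(1 − 601/19129·(0.973000))/(1+601/19129) = 9399/10000 ≈ 0.939900
step 3 [1.5y] bond c/2=1/40: DF=(4847/5000 − 1/40·(0.973000+0.939900))/(1+1/40) = 8991/10000 ≈ 0.899100
step 4 [2y] swap r/2=363/9167: DF=(1 − 363/9167·(0.973000+0.939900+0.899100))/(1+363/9167) = 2137/2500 ≈ 0.854800
step 5 [2.5y] swap r/2=829/22505: DF=(1 − 829/22505·(0.973000+0.939900+0.899100+0.854800))/(1+829/22505) = 4171/5000 ≈ 0.834200
step 6 [3y] zero: DF = P = 3931/5000 ≈ 0.786200

1 1/2 973/1000
2 1 9399/10000
3 3/2 8991/10000
4 2 2137/2500
5 5/2 4171/5000
6 3 3931/5000
f(1y,3y) = ((9399/10000)/(3931/5000) − 1)/(2) = 1537/15724 ≈ 9.7749%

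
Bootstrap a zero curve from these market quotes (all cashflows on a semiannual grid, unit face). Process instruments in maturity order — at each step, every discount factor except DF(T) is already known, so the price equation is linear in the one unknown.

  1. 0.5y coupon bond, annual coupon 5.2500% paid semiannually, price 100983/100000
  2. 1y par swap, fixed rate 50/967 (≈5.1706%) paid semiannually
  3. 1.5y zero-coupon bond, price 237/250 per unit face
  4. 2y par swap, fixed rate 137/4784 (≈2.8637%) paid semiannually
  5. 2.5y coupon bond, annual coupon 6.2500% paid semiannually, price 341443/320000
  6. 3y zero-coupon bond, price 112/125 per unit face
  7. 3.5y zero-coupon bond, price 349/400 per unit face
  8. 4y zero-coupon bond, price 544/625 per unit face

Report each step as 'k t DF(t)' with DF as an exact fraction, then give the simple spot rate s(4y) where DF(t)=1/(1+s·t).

1 1/2 123/125
2 1 19/20
3 3/2 237/250
4 2 2363/2500
5 5/2 9187/10000
6 3 112/125
7 7/2 349/400
8 4 544/625
s(4y) = (1/(544/625) − 1)/(4) = 81/2176 ≈ 3.7224%

step 1 [0.5y] bond c/2=21/800: DF=(100983/100000 − 21/800·(0))/(1+21/800) = 123/125 ≈ 0.984000
step 2 [1y] swap r/2=25/967: DF=(1 − 25/967·(0.984000))/(1+25/967) = 19/20 ≈ 0.950000
step 3 [1.5y] zero: DF = P = 237/250 ≈ 0.948000
step 4 [2y] swap r/2=137/9568: DF=(1 − 137/9568·(0.984000+0.950000+0.948000))/(1+137/9568) = 2363/2500 ≈ 0.945200
step 5 [2.5y] bond c/2=1/32: DF=(341443/320000 − 1/32·(0.984000+0.950000+0.948000+0.945200))/(1+1/32) = 9187/10000 ≈ 0.918700
step 6 [3y] zero: DF = P = 112/125 ≈ 0.896000
step 7 [3.5y] zero: DF = P = 349/400 ≈ 0.872500
step 8 [4y] zero: DF = P = 544/625 ≈ 0.870400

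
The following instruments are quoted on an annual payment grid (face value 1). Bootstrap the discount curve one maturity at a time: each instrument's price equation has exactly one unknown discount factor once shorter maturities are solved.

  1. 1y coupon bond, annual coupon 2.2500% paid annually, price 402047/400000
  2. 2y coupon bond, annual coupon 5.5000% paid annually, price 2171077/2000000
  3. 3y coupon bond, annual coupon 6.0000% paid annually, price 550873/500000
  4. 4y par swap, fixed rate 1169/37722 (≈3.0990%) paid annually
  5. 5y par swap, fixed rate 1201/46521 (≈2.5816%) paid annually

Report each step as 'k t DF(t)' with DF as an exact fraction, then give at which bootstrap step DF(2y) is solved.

step 1 [1y] bond c/1=9/400: DF=(402047/400000 − 9/400·(0))/(1+9/400) = 983/1000 ≈ 0.983000
step 2 [2y] bond c/1=11/200: DF=(2171077/2000000 − 11/200·(0.983000))/(1+11/200) = 9777/10000 ≈ 0.977700
step 3 [3y] bond c/1=3/50: DF=(550873/500000 − 3/50·(0.983000+0.977700))/(1+3/50) = 2321/2500 ≈ 0.928400
step 4 [4y] swap r/1=1169/37722: DF=(1 − 1169/37722·(0.983000+0.977700+0.928400))/(1+1169/37722) = 8831/10000 ≈ 0.883100
step 5 [5y] swap r/1=1201/46521: DF=(1 − 1201/46521·(0.983000+0.977700+0.928400+0.883100))/(1+1201/46521) = 8799/10000 ≈ 0.879900

1 1 983/1000
2 2 9777/10000
3 3 2321/2500
4 4 8831/10000
5 5 8799/10000
DF(2y) is solved at step 2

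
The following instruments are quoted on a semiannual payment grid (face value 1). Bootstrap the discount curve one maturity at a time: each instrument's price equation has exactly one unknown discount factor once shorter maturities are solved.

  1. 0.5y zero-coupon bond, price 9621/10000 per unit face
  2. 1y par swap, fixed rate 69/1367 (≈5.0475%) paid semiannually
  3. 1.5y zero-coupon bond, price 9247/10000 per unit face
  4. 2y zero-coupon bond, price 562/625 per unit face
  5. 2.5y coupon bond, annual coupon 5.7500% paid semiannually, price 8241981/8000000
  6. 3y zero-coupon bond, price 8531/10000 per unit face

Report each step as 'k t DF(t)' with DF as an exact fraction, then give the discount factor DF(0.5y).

1 1/2 9621/10000
2 1 9517/10000
3 3/2 9247/10000
4 2 562/625
5 5/2 897/1000
6 3 8531/10000
DF(0.5y) = 9621/10000 ≈ 0.962100

step 1 [0.5y] zero: DF = P = 9621/10000 ≈ 0.962100
step 2 [1y] swap r/2=69/2734: DF=(1 − 69/2734·(0.962100))/(1+69/2734) = 9517/10000 ≈ 0.951700
step 3 [1.5y] zero: DF = P = 9247/10000 ≈ 0.924700
step 4 [2y] zero: DF = P = 562/625 ≈ 0.899200
step 5 [2.5y] bond c/2=23/800: DF=(8241981/8000000 − 23/800·(0.962100+0.951700+0.924700+0.899200))/(1+23/800) = 897/1000 ≈ 0.897000
step 6 [3y] zero: DF = P = 8531/10000 ≈ 0.853100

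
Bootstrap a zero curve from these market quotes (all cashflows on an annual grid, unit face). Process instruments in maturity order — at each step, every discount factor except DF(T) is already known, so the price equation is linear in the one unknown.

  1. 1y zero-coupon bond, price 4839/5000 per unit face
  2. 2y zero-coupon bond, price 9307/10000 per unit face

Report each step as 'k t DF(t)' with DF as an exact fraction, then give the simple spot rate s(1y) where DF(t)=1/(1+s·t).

1 1 4839/5000
2 2 9307/10000
s(1y) = (1/(4839/5000) − 1)/(1) = 161/4839 ≈ 3.3271%

step 1 [1y] zero: DF = P = 4839/5000 ≈ 0.967800
step 2 [2y] zero: DF = P = 9307/10000 ≈ 0.930700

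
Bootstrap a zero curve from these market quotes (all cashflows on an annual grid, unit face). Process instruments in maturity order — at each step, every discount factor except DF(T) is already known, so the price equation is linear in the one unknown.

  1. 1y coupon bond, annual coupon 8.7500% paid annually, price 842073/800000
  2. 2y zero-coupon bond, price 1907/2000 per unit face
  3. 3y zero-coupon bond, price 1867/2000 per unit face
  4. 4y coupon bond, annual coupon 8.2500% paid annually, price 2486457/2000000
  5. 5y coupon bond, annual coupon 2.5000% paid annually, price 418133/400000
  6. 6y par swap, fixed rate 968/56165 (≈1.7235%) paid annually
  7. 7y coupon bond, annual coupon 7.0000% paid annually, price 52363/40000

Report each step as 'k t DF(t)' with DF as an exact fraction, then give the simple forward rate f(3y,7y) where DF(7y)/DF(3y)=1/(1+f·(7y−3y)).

step 1 [1y] bond c/1=7/80: DF=(842073/800000 − 7/80·(0))/(1+7/80) = 9679/10000 ≈ 0.967900
step 2 [2y] zero: DF = P = 1907/2000 ≈ 0.953500
step 3 [3y] zero: DF = P = 1867/2000 ≈ 0.933500
step 4 [4y] bond c/1=33/400: DF=(2486457/2000000 − 33/400·(0.967900+0.953500+0.933500))/(1+33/400) = 9309/10000 ≈ 0.930900
step 5 [5y] bond c/1=1/40: DF=(418133/400000 − 1/40·(0.967900+0.953500+0.933500+0.930900))/(1+1/40) = 371/400 ≈ 0.927500
step 6 [6y] swap r/1=968/56165: DF=(1 − 968/56165·(0.967900+0.953500+0.933500+0.930900+0.927500))/(1+968/56165) = 1129/1250 ≈ 0.903200
step 7 [7y] bond c/1=7/100: DF=(52363/40000 − 7/100·(0.967900+0.953500+0.933500+0.930900+0.927500+0.903200))/(1+7/100) = 107/125 ≈ 0.856000

1 1 9679/10000
2 2 1907/2000
3 3 1867/2000
4 4 9309/10000
5 5 371/400
6 6 1129/1250
7 7 107/125
f(3y,7y) = ((1867/2000)/(107/125) − 1)/(4) = 155/6848 ≈ 2.2634%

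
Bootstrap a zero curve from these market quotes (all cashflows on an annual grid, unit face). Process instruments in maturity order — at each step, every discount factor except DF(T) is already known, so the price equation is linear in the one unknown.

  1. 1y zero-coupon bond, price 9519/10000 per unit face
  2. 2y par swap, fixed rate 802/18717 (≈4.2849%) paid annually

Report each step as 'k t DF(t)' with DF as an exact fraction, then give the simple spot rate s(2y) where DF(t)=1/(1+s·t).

step 1 [1y] zero: DF = P = 9519/10000 ≈ 0.951900
step 2 [2y] swap r/1=802/18717: DF=(1 − 802/18717·(0.951900))/(1+802/18717) = 4599/5000 ≈ 0.919800

1 1 9519/10000
2 2 4599/5000
s(2y) = (1/(4599/5000) − 1)/(2) = 401/9198 ≈ 4.3596%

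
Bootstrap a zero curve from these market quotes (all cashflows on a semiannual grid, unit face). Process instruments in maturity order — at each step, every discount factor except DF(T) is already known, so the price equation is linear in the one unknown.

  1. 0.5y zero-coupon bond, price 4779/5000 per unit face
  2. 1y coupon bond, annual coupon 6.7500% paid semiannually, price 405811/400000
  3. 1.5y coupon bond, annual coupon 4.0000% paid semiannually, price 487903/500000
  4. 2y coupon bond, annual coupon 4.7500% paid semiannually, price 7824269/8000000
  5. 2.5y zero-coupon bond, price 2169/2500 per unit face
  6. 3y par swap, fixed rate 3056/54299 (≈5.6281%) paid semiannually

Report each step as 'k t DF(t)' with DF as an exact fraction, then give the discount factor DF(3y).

1 1/2 4779/5000
2 1 4751/5000
3 3/2 9193/10000
4 2 4449/5000
5 5/2 2169/2500
6 3 1059/1250
DF(3y) = 1059/1250 ≈ 0.847200

step 1 [0.5y] zero: DF = P = 4779/5000 ≈ 0.955800
step 2 [1y] bond c/2=27/800: DF=(405811/400000 − 27/800·(0.955800))/(1+27/800) = 4751/5000 ≈ 0.950200
step 3 [1.5y] bond c/2=1/50: DF=(487903/500000 − 1/50·(0.955800+0.950200))/(1+1/50) = 9193/10000 ≈ 0.919300
step 4 [2y] bond c/2=19/800: DF=(7824269/8000000 − 19/800·(0.955800+0.950200+0.919300))/(1+19/800) = 4449/5000 ≈ 0.889800
step 5 [2.5y] zero: DF = P = 2169/2500 ≈ 0.867600
step 6 [3y] swap r/2=1528/54299: DF=(1 − 1528/54299·(0.955800+0.950200+0.919300+0.889800+0.867600))/(1+1528/54299) = 1059/1250 ≈ 0.847200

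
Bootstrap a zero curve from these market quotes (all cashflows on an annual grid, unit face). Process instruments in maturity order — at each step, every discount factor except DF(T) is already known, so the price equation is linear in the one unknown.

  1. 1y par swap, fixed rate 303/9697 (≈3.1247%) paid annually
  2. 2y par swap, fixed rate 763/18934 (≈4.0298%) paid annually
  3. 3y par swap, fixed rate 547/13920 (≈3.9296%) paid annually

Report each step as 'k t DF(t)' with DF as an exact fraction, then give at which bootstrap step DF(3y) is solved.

1 1 9697/10000
2 2 9237/10000
3 3 4453/5000
DF(3y) is solved at step 3

step 1 [1y] swap r/1=303/9697: DF=(1 − 303/9697·(0))/(1+303/9697) = 9697/10000 ≈ 0.969700
step 2 [2y] swap r/1=763/18934: DF=(1 − 763/18934·(0.969700))/(1+763/18934) = 9237/10000 ≈ 0.923700
step 3 [3y] swap r/1=547/13920: DF=(1 − 547/13920·(0.969700+0.923700))/(1+547/13920) = 4453/5000 ≈ 0.890600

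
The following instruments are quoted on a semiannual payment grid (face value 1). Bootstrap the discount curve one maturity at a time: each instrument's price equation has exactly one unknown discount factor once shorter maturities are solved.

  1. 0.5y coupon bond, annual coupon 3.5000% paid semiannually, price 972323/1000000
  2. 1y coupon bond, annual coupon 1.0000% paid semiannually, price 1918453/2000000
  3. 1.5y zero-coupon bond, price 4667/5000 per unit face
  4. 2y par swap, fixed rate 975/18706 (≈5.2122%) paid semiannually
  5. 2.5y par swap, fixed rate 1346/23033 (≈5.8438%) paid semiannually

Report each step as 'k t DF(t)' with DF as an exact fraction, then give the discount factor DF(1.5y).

1 1/2 2389/2500
2 1 9497/10000
3 3/2 4667/5000
4 2 361/400
5 5/2 4327/5000
DF(1.5y) = 4667/5000 ≈ 0.933400

step 1 [0.5y] bond c/2=7/400: DF=(972323/1000000 − 7/400·(0))/(1+7/400) = 2389/2500 ≈ 0.955600
step 2 [1y] bond c/2=1/200: DF=(1918453/2000000 − 1/200·(0.955600))/(1+1/200) = 9497/10000 ≈ 0.949700
step 3 [1.5y] zero: DF = P = 4667/5000 ≈ 0.933400
step 4 [2y] swap r/2=975/37412: DF=(1 − 975/37412·(0.955600+0.949700+0.933400))/(1+975/37412) = 361/400 ≈ 0.902500
step 5 [2.5y] swap r/2=673/23033: DF=(1 − 673/23033·(0.955600+0.949700+0.933400+0.902500))/(1+673/23033) = 4327/5000 ≈ 0.865400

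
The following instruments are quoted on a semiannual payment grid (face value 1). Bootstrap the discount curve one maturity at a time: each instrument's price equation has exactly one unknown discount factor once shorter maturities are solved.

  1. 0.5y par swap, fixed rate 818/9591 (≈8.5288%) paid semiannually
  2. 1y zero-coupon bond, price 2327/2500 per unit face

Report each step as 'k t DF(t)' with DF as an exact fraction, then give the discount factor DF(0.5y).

1 1/2 9591/10000
2 1 2327/2500
DF(0.5y) = 9591/10000 ≈ 0.959100

step 1 [0.5y] swap r/2=409/9591: DF=(1 − 409/9591·(0))/(1+409/9591) = 9591/10000 ≈ 0.959100
step 2 [1y] zero: DF = P = 2327/2500 ≈ 0.930800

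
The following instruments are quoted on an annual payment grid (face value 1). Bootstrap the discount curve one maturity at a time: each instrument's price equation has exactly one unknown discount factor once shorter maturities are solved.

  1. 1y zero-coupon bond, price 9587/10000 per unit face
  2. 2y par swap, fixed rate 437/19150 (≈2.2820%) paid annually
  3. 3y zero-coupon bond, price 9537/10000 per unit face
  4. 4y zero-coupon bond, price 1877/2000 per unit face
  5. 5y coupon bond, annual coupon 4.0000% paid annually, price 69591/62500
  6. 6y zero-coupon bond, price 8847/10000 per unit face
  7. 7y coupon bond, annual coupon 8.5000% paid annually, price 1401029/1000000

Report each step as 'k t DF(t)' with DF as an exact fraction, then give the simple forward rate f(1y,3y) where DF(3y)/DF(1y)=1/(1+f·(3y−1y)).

step 1 [1y] zero: DF = P = 9587/10000 ≈ 0.958700
step 2 [2y] swap r/1=437/19150: DF=(1 − 437/19150·(0.958700))/(1+437/19150) = 9563/10000 ≈ 0.956300
step 3 [3y] zero: DF = P = 9537/10000 ≈ 0.953700
step 4 [4y] zero: DF = P = 1877/2000 ≈ 0.938500
step 5 [5y] bond c/1=1/25: DF=(69591/62500 − 1/25·(0.958700+0.956300+0.953700+0.938500))/(1+1/25) = 4621/5000 ≈ 0.924200
step 6 [6y] zero: DF = P = 8847/10000 ≈ 0.884700
step 7 [7y] bond c/1=17/200: DF=(1401029/1000000 − 17/200·(0.958700+0.956300+0.953700+0.938500+0.924200+0.884700))/(1+17/200) = 8513/10000 ≈ 0.851300

1 1 9587/10000
2 2 9563/10000
3 3 9537/10000
4 4 1877/2000
5 5 4621/5000
6 6 8847/10000
7 7 8513/10000
f(1y,3y) = ((9587/10000)/(9537/10000) − 1)/(2) = 25/9537 ≈ 0.2621%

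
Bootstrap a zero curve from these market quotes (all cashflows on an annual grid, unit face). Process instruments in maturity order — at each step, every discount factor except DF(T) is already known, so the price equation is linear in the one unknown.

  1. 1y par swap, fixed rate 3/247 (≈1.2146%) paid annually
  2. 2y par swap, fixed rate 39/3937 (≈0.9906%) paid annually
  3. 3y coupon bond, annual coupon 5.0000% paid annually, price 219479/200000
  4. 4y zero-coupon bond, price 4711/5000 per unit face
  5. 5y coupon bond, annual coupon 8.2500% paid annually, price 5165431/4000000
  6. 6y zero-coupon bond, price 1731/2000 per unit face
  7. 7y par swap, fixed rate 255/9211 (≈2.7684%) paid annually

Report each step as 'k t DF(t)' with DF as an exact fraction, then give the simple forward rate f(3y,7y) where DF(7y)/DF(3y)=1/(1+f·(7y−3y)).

1 1 247/250
2 2 1961/2000
3 3 4757/5000
4 4 4711/5000
5 5 4493/5000
6 6 1731/2000
7 7 1643/2000
f(3y,7y) = ((4757/5000)/(1643/2000) − 1)/(4) = 1299/32860 ≈ 3.9531%

step 1 [1y] swap r/1=3/247: DF=(1 − 3/247·(0))/(1+3/247) = 247/250 ≈ 0.988000
step 2 [2y] swap r/1=39/3937: DF=(1 − 39/3937·(0.988000))/(1+39/3937) = 1961/2000 ≈ 0.980500
step 3 [3y] bond c/1=1/20: DF=(219479/200000 − 1/20·(0.988000+0.980500))/(1+1/20) = 4757/5000 ≈ 0.951400
step 4 [4y] zero: DF = P = 4711/5000 ≈ 0.942200
step 5 [5y] bond c/1=33/400: DF=(5165431/4000000 − 33/400·(0.988000+0.980500+0.951400+0.942200))/(1+33/400) = 4493/5000 ≈ 0.898600
step 6 [6y] zero: DF = P = 1731/2000 ≈ 0.865500
step 7 [7y] swap r/1=255/9211: DF=(1 − 255/9211·(0.988000+0.980500+0.951400+0.942200+0.898600+0.865500))/(1+255/9211) = 1643/2000 ≈ 0.821500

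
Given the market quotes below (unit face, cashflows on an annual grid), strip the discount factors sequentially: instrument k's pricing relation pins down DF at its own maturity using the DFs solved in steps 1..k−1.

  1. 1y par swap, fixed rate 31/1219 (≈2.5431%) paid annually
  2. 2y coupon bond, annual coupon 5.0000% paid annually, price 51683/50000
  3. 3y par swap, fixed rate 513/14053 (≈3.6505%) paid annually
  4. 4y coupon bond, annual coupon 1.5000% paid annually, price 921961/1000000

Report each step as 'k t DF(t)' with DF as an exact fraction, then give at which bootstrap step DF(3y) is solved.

1 1 1219/1250
2 2 469/500
3 3 4487/5000
4 4 2167/2500
DF(3y) is solved at step 3

step 1 [1y] swap r/1=31/1219: DF=(1 − 31/1219·(0))/(1+31/1219) = 1219/1250 ≈ 0.975200
step 2 [2y] bond c/1=1/20: DF=(51683/50000 − 1/20·(0.975200))/(1+1/20) = 469/500 ≈ 0.938000
step 3 [3y] swap r/1=513/14053: DF=(1 − 513/14053·(0.975200+0.938000))/(1+513/14053) = 4487/5000 ≈ 0.897400
step 4 [4y] bond c/1=3/200: DF=(921961/1000000 − 3/200·(0.975200+0.938000+0.897400))/(1+3/200) = 2167/2500 ≈ 0.866800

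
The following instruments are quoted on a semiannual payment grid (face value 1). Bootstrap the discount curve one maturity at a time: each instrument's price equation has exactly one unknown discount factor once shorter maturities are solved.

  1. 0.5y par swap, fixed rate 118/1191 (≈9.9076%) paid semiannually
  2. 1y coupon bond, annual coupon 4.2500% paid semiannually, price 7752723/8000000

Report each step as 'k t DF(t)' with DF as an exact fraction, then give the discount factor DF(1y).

1 1/2 1191/1250
2 1 9291/10000
DF(1y) = 9291/10000 ≈ 0.929100

step 1 [0.5y] swap r/2=59/1191: DF=(1 − 59/1191·(0))/(1+59/1191) = 1191/1250 ≈ 0.952800
step 2 [1y] bond c/2=17/800: DF=(7752723/8000000 − 17/800·(0.952800))/(1+17/800) = 9291/10000 ≈ 0.929100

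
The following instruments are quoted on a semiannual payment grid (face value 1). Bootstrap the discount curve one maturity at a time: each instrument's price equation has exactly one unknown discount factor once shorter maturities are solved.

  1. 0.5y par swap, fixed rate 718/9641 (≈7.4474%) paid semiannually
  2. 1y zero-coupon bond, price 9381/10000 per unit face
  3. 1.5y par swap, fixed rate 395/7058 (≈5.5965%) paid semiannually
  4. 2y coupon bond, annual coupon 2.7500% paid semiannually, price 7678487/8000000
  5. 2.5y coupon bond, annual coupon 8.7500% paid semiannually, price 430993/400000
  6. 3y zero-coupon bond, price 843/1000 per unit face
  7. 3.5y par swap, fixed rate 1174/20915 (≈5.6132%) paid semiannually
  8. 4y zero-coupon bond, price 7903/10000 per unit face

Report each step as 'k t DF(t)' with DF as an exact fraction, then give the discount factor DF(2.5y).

step 1 [0.5y] swap r/2=359/9641: DF=(1 − 359/9641·(0))/(1+359/9641) = 9641/10000 ≈ 0.964100
step 2 [1y] zero: DF = P = 9381/10000 ≈ 0.938100
step 3 [1.5y] swap r/2=395/14116: DF=(1 − 395/14116·(0.964100+0.938100))/(1+395/14116) = 921/1000 ≈ 0.921000
step 4 [2y] bond c/2=11/800: DF=(7678487/8000000 − 11/800·(0.964100+0.938100+0.921000))/(1+11/800) = 1817/2000 ≈ 0.908500
step 5 [2.5y] bond c/2=7/160: DF=(430993/400000 − 7/160·(0.964100+0.938100+0.921000+0.908500))/(1+7/160) = 8759/10000 ≈ 0.875900
step 6 [3y] zero: DF = P = 843/1000 ≈ 0.843000
step 7 [3.5y] swap r/2=587/20915: DF=(1 − 587/20915·(0.964100+0.938100+0.921000+0.908500+0.875900+0.843000))/(1+587/20915) = 8239/10000 ≈ 0.823900
step 8 [4y] zero: DF = P = 7903/10000 ≈ 0.790300

1 1/2 9641/10000
2 1 9381/10000
3 3/2 921/1000
4 2 1817/2000
5 5/2 8759/10000
6 3 843/1000
7 7/2 8239/10000
8 4 7903/10000
DF(2.5y) = 8759/10000 ≈ 0.875900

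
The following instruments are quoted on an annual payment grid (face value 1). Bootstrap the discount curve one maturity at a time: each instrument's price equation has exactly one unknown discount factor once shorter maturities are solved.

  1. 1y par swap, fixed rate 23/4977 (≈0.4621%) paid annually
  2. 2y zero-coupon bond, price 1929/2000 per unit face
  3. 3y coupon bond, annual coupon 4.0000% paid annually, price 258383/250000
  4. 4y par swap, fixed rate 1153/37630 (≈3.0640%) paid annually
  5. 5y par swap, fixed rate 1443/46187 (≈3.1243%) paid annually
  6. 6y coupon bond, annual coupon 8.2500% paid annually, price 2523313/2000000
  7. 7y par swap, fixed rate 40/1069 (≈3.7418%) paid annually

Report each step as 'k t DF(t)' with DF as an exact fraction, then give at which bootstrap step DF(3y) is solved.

step 1 [1y] swap r/1=23/4977: DF=(1 − 23/4977·(0))/(1+23/4977) = 4977/5000 ≈ 0.995400
step 2 [2y] zero: DF = P = 1929/2000 ≈ 0.964500
step 3 [3y] bond c/1=1/25: DF=(258383/250000 − 1/25·(0.995400+0.964500))/(1+1/25) = 574/625 ≈ 0.918400
step 4 [4y] swap r/1=1153/37630: DF=(1 − 1153/37630·(0.995400+0.964500+0.918400))/(1+1153/37630) = 8847/10000 ≈ 0.884700
step 5 [5y] swap r/1=1443/46187: DF=(1 − 1443/46187·(0.995400+0.964500+0.918400+0.884700))/(1+1443/46187) = 8557/10000 ≈ 0.855700
step 6 [6y] bond c/1=33/400: DF=(2523313/2000000 − 33/400·(0.995400+0.964500+0.918400+0.884700+0.855700))/(1+33/400) = 1627/2000 ≈ 0.813500
step 7 [7y] swap r/1=40/1069: DF=(1 − 40/1069·(0.995400+0.964500+0.918400+0.884700+0.855700+0.813500))/(1+40/1069) = 96/125 ≈ 0.768000

1 1 4977/5000
2 2 1929/2000
3 3 574/625
4 4 8847/10000
5 5 8557/10000
6 6 1627/2000
7 7 96/125
DF(3y) is solved at step 3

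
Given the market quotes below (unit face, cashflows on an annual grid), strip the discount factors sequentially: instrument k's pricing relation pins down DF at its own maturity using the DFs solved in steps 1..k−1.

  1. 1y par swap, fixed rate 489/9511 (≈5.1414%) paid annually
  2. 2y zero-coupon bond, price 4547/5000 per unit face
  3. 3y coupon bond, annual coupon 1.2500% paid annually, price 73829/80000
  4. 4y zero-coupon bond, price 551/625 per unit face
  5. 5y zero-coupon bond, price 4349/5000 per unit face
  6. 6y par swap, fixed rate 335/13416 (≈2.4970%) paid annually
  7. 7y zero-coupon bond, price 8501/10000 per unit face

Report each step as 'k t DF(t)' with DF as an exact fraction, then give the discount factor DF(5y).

1 1 9511/10000
2 2 4547/5000
3 3 1777/2000
4 4 551/625
5 5 4349/5000
6 6 433/500
7 7 8501/10000
DF(5y) = 4349/5000 ≈ 0.869800

step 1 [1y] swap r/1=489/9511: DF=(1 − 489/9511·(0))/(1+489/9511) = 9511/10000 ≈ 0.951100
step 2 [2y] zero: DF = P = 4547/5000 ≈ 0.909400
step 3 [3y] bond c/1=1/80: DF=(73829/80000 − 1/80·(0.951100+0.909400))/(1+1/80) = 1777/2000 ≈ 0.888500
step 4 [4y] zero: DF = P = 551/625 ≈ 0.881600
step 5 [5y] zero: DF = P = 4349/5000 ≈ 0.869800
step 6 [6y] swap r/1=335/13416: DF=(1 − 335/13416·(0.951100+0.909400+0.888500+0.881600+0.869800))/(1+335/13416) = 433/500 ≈ 0.866000
step 7 [7y] zero: DF = P = 8501/10000 ≈ 0.850100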